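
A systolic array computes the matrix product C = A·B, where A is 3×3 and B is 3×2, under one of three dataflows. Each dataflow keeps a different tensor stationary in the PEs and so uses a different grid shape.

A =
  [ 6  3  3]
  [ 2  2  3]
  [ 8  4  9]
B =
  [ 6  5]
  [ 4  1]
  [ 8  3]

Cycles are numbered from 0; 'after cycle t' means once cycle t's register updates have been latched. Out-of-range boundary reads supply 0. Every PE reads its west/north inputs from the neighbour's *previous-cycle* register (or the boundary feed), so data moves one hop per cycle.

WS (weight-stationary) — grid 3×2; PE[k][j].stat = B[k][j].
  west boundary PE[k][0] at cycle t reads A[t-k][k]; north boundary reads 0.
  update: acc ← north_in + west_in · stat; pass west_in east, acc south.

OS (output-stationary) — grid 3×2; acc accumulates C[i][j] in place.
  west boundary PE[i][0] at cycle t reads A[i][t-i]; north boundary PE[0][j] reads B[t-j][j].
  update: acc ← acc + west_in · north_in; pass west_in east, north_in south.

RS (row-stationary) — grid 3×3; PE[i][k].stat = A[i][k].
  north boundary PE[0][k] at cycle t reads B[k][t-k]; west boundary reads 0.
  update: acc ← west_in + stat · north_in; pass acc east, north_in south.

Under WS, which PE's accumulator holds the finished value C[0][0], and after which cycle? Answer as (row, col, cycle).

WS — PE[2][0] is where C[0][0] collects:
  c0 r2c0: 0 / 0 / 0
  c1 r2c0: 0 / 0 / 0
  c2 r2c0: 72 / 3 / 72

(row, col, cycle) = (2, 0, 2)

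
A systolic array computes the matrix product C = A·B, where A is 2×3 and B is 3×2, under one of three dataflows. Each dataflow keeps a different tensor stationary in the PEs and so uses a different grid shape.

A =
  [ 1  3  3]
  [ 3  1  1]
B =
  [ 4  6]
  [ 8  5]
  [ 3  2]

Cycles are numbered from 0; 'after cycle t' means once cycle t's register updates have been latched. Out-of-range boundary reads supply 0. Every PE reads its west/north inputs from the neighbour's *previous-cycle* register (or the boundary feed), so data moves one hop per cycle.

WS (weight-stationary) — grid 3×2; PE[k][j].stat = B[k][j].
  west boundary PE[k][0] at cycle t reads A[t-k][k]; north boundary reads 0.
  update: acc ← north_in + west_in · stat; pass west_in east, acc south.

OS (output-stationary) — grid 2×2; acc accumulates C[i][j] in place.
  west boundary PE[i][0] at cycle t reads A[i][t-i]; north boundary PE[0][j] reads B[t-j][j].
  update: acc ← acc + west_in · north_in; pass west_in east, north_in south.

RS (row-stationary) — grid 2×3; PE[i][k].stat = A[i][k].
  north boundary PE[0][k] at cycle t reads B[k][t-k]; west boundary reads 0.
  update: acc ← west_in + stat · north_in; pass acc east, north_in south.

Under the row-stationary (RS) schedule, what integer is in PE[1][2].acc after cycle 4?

PE[1][2].acc = 25

Tracing RS — 2×3 array, target PE[1][2]:
  0: (0,2).acc=0  regs=<0,0>
  0: (1,1).acc=0  regs=<0,0>
  0: (1,2).acc=0  regs=<0,0>
  1: (0,2).acc=0  regs=<0,0>
  1: (1,1).acc=0  regs=<0,0>
  1: (1,2).acc=0  regs=<0,0>
  2: (0,2).acc=37  regs=<37,3>
  2: (1,1).acc=20  regs=<20,8>
  2: (1,2).acc=0  regs=<0,0>
  3: (0,2).acc=27  regs=<27,2>
  3: (1,1).acc=23  regs=<23,5>
  3: (1,2).acc=23  regs=<23,3>
  4: (0,2).acc=0  regs=<0,0>
  4: (1,1).acc=0  regs=<0,0>
  4: (1,2).acc=25  regs=<25,2>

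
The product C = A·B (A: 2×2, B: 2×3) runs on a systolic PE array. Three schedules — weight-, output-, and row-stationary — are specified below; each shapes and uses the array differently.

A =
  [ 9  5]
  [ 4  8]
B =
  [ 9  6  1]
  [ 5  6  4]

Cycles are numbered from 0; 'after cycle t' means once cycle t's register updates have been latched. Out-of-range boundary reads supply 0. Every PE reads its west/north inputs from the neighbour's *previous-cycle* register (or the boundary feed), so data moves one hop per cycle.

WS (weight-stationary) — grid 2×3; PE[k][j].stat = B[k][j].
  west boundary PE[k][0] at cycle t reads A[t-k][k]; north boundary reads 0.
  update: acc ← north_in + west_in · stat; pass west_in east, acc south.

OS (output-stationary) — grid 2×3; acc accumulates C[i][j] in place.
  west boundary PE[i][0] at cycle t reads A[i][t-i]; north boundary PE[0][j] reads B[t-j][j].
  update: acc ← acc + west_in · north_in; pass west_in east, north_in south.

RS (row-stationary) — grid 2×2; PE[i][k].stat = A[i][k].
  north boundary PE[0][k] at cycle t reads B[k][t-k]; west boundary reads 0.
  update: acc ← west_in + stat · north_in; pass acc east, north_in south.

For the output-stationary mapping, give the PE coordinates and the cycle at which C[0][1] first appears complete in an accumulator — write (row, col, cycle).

Under OS, C[0][1] lands at PE[0][1]:
  [0] (0,1) acc=0 (h:0 v:0)
  [1] (0,1) acc=54 (h:9 v:6)
  [2] (0,1) acc=84 (h:5 v:6)

(row, col, cycle) = (0, 1, 2)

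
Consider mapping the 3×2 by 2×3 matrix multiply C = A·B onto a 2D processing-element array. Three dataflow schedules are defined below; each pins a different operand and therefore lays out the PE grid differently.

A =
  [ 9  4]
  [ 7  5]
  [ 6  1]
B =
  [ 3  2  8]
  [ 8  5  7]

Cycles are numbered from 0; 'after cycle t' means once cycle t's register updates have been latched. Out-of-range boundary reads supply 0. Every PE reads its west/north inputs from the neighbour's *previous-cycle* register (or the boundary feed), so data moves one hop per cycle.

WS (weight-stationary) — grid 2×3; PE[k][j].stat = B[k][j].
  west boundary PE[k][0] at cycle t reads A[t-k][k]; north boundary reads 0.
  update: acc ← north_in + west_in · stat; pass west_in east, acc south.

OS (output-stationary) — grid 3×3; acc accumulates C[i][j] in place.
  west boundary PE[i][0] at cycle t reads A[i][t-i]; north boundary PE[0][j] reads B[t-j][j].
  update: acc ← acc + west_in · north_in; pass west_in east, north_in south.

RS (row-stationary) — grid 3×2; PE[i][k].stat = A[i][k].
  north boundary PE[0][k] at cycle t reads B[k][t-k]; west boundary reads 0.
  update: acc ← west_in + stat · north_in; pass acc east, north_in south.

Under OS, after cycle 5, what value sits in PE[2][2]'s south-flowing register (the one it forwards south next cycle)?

register = 7

OS 3×3: PE[2][2] cycle-by-cycle (with neighbour feeds):
  cycle 0: PE[1][2] → acc 0, east 0, south 0
  cycle 0: PE[2][1] → acc 0, east 0, south 0
  cycle 0: PE[2][2] → acc 0, east 0, south 0
  cycle 1: PE[1][2] → acc 0, east 0, south 0
  cycle 1: PE[2][1] → acc 0, east 0, south 0
  cycle 1: PE[2][2] → acc 0, east 0, south 0
  cycle 2: PE[1][2] → acc 0, east 0, south 0
  cycle 2: PE[2][1] → acc 0, east 0, south 0
  cycle 2: PE[2][2] → acc 0, east 0, south 0
  cycle 3: PE[1][2] → acc 56, east 7, south 8
  cycle 3: PE[2][1] → acc 12, east 6, south 2
  cycle 3: PE[2][2] → acc 0, east 0, south 0
  cycle 4: PE[1][2] → acc 91, east 5, south 7
  cycle 4: PE[2][1] → acc 17, east 1, south 5
  cycle 4: PE[2][2] → acc 48, east 6, south 8
  cycle 5: PE[1][2] → acc 91, east 0, south 0
  cycle 5: PE[2][1] → acc 17, east 0, south 0
  cycle 5: PE[2][2] → acc 55, east 1, south 7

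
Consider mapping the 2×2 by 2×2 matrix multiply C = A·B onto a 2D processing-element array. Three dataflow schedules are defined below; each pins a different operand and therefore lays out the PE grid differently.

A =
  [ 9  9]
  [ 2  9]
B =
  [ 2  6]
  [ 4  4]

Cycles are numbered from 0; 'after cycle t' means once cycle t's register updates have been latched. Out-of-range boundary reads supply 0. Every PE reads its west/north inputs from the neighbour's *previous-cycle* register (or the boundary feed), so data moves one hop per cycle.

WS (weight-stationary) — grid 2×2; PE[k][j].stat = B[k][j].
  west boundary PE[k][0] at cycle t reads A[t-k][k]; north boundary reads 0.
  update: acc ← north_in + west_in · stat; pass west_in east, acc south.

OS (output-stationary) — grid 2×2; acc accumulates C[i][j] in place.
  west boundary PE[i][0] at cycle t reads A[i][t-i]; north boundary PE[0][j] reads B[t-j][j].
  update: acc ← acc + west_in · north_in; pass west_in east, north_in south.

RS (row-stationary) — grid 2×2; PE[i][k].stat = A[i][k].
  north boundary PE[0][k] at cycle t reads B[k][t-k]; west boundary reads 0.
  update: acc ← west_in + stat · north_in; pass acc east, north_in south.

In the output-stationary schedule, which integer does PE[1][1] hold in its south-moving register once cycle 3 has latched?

register = 4

OS (2×2). Following PE[1][1] plus its west/north inputs:
  after 0 — PE[0][1] acc=0, pass-E 0, pass-S 0
  after 0 — PE[1][0] acc=0, pass-E 0, pass-S 0
  after 0 — PE[1][1] acc=0, pass-E 0, pass-S 0
  after 1 — PE[0][1] acc=54, pass-E 9, pass-S 6
  after 1 — PE[1][0] acc=4, pass-E 2, pass-S 2
  after 1 — PE[1][1] acc=0, pass-E 0, pass-S 0
  after 2 — PE[0][1] acc=90, pass-E 9, pass-S 4
  after 2 — PE[1][0] acc=40, pass-E 9, pass-S 4
  after 2 — PE[1][1] acc=12, pass-E 2, pass-S 6
  after 3 — PE[0][1] acc=90, pass-E 0, pass-S 0
  after 3 — PE[1][0] acc=40, pass-E 0, pass-S 0
  after 3 — PE[1][1] acc=48, pass-E 9, pass-S 4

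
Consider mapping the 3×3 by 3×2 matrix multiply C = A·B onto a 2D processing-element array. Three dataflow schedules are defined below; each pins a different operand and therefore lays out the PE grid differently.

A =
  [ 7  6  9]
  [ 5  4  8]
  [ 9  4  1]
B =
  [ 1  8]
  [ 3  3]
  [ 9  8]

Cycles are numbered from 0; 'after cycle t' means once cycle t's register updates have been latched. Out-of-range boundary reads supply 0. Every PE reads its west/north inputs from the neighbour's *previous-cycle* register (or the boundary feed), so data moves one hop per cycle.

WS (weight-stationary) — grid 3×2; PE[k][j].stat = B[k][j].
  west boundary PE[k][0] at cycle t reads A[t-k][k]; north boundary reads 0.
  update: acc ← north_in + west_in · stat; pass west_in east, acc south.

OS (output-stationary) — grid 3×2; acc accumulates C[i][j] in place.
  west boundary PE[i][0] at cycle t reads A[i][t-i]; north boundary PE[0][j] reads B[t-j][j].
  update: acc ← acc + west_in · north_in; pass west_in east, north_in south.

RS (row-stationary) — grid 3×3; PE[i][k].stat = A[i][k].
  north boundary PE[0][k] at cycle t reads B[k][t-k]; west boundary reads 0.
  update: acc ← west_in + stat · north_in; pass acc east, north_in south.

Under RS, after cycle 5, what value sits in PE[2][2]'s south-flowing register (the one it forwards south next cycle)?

RS on a 3×3 grid — tracing PE[2][2] and its feeders:
  cycle 0: PE[1][2] → acc 0, east 0, south 0
  cycle 0: PE[2][1] → acc 0, east 0, south 0
  cycle 0: PE[2][2] → acc 0, east 0, south 0
  cycle 1: PE[1][2] → acc 0, east 0, south 0
  cycle 1: PE[2][1] → acc 0, east 0, south 0
  cycle 1: PE[2][2] → acc 0, east 0, south 0
  cycle 2: PE[1][2] → acc 0, east 0, south 0
  cycle 2: PE[2][1] → acc 0, east 0, south 0
  cycle 2: PE[2][2] → acc 0, east 0, south 0
  cycle 3: PE[1][2] → acc 89, east 89, south 9
  cycle 3: PE[2][1] → acc 21, east 21, south 3
  cycle 3: PE[2][2] → acc 0, east 0, south 0
  cycle 4: PE[1][2] → acc 116, east 116, south 8
  cycle 4: PE[2][1] → acc 84, east 84, south 3
  cycle 4: PE[2][2] → acc 30, east 30, south 9
  cycle 5: PE[1][2] → acc 0, east 0, south 0
  cycle 5: PE[2][1] → acc 0, east 0, south 0
  cycle 5: PE[2][2] → acc 92, east 92, south 8

register = 8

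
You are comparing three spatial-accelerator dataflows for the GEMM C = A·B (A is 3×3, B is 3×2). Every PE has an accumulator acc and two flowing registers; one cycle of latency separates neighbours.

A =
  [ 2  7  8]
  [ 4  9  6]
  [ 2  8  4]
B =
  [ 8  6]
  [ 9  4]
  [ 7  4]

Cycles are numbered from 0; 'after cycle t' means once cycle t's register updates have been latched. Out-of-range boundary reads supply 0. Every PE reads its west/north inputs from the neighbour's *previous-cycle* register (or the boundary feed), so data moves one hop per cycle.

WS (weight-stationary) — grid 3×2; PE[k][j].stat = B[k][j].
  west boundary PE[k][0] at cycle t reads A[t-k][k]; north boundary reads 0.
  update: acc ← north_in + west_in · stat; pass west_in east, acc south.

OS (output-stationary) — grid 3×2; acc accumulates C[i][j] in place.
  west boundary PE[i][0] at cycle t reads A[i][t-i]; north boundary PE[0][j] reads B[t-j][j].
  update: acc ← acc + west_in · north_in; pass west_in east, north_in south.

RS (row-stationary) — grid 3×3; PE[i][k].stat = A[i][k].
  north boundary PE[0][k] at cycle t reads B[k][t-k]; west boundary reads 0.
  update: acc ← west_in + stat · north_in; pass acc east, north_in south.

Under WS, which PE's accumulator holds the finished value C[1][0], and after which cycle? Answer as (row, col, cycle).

WS: C[1][0] accumulates in PE[2][0]:
  t=0 PE[2][0]: acc=0 h=0 v=0
  t=1 PE[2][0]: acc=0 h=0 v=0
  t=2 PE[2][0]: acc=135 h=8 v=135
  t=3 PE[2][0]: acc=155 h=6 v=155

(row, col, cycle) = (2, 0, 3)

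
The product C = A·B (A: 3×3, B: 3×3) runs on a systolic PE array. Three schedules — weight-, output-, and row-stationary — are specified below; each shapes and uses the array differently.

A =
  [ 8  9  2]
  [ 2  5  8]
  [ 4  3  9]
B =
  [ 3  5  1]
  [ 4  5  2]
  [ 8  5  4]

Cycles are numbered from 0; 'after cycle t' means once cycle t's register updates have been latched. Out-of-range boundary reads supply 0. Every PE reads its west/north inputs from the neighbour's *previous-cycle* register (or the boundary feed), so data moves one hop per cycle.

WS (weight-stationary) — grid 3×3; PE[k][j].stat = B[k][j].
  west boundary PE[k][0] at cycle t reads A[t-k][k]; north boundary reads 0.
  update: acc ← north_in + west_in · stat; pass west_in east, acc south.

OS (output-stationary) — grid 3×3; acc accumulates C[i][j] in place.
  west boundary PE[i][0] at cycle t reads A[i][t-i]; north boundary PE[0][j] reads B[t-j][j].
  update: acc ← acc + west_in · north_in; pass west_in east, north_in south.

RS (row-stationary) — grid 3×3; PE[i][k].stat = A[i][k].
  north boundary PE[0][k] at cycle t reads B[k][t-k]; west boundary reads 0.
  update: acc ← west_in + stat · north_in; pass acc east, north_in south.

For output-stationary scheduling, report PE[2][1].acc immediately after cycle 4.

PE[2][1].acc = 35

Tracing OS — 3×3 array, target PE[2][1]:
  t=0 PE[1][1]: acc=0 h=0 v=0
  t=0 PE[2][0]: acc=0 h=0 v=0
  t=0 PE[2][1]: acc=0 h=0 v=0
  t=1 PE[1][1]: acc=0 h=0 v=0
  t=1 PE[2][0]: acc=0 h=0 v=0
  t=1 PE[2][1]: acc=0 h=0 v=0
  t=2 PE[1][1]: acc=10 h=2 v=5
  t=2 PE[2][0]: acc=12 h=4 v=3
  t=2 PE[2][1]: acc=0 h=0 v=0
  t=3 PE[1][1]: acc=35 h=5 v=5
  t=3 PE[2][0]: acc=24 h=3 v=4
  t=3 PE[2][1]: acc=20 h=4 v=5
  t=4 PE[1][1]: acc=75 h=8 v=5
  t=4 PE[2][0]: acc=96 h=9 v=8
  t=4 PE[2][1]: acc=35 h=3 v=5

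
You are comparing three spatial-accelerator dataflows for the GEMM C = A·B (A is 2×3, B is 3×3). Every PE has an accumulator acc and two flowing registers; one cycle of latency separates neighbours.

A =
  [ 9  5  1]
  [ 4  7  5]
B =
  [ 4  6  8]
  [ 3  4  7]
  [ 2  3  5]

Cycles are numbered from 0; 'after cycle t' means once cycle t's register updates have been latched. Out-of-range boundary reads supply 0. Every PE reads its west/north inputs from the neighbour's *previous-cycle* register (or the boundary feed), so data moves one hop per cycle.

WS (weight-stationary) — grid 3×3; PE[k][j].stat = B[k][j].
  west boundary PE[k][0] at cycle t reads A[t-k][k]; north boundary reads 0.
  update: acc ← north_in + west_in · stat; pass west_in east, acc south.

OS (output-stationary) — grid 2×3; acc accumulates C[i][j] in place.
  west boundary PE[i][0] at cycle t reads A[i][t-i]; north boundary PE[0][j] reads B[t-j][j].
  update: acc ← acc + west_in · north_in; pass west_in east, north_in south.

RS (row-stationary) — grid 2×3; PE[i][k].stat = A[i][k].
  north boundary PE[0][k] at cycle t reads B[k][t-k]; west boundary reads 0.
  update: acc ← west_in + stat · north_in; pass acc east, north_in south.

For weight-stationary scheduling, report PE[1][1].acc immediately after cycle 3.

WS on a 3×3 grid — tracing PE[1][1] and its feeders:
  step 0 · PE0,1: acc=0; fwd→0 fwd↓0
  step 0 · PE1,0: acc=0; fwd→0 fwd↓0
  step 0 · PE1,1: acc=0; fwd→0 fwd↓0
  step 1 · PE0,1: acc=54; fwd→9 fwd↓54
  step 1 · PE1,0: acc=51; fwd→5 fwd↓51
  step 1 · PE1,1: acc=0; fwd→0 fwd↓0
  step 2 · PE0,1: acc=24; fwd→4 fwd↓24
  step 2 · PE1,0: acc=37; fwd→7 fwd↓37
  step 2 · PE1,1: acc=74; fwd→5 fwd↓74
  step 3 · PE0,1: acc=0; fwd→0 fwd↓0
  step 3 · PE1,0: acc=0; fwd→0 fwd↓0
  step 3 · PE1,1: acc=52; fwd→7 fwd↓52

PE[1][1].acc = 52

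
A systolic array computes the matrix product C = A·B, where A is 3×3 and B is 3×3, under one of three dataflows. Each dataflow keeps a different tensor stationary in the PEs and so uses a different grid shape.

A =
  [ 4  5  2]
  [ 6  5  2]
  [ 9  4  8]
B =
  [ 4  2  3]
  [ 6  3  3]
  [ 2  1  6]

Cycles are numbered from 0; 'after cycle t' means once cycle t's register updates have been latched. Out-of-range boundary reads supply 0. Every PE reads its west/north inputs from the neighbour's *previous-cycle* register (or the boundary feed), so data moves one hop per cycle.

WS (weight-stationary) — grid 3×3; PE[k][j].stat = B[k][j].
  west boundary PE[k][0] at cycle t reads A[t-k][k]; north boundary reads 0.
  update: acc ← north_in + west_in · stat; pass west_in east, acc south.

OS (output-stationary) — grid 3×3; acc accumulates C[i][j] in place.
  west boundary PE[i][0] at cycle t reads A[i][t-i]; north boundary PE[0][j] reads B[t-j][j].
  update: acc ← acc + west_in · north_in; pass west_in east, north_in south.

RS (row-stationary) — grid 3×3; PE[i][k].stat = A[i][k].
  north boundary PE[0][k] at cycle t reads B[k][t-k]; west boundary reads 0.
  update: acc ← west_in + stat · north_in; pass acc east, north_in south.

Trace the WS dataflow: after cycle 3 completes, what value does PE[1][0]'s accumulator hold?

WS (3×3). Following PE[1][0] plus its west/north inputs:
  t=0 PE[0][0]: acc=16 h=4 v=16
  t=0 PE[1][0]: acc=0 h=0 v=0
  t=1 PE[0][0]: acc=24 h=6 v=24
  t=1 PE[1][0]: acc=46 h=5 v=46
  t=2 PE[0][0]: acc=36 h=9 v=36
  t=2 PE[1][0]: acc=54 h=5 v=54
  t=3 PE[0][0]: acc=0 h=0 v=0
  t=3 PE[1][0]: acc=60 h=4 v=60

PE[1][0].acc = 60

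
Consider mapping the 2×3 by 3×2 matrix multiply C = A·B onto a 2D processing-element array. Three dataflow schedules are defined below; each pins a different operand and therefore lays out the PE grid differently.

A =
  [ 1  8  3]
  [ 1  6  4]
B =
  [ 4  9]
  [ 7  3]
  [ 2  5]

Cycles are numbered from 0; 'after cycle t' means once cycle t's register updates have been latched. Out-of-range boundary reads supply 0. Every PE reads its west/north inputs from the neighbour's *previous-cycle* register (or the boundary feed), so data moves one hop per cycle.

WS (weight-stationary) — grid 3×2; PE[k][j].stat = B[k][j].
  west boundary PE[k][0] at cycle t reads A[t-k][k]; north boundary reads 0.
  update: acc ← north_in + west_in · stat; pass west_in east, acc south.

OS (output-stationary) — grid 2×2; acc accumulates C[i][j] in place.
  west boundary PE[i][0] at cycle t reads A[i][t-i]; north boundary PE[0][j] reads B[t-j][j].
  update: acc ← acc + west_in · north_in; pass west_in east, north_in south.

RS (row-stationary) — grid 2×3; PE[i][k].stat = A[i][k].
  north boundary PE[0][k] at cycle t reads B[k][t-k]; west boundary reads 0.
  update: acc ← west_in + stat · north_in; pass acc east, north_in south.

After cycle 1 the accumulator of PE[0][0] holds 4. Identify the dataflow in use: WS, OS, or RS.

dataflow = WS

WS [3×2] PE[0][0] across cycles:
  0: (0,0).acc=4  regs=<1,4>
  1: (0,0).acc=4  regs=<1,4>
OS [2×2] PE[0][0] across cycles:
  0: (0,0).acc=4  regs=<1,4>
  1: (0,0).acc=60  regs=<8,7>
RS [2×3] PE[0][0] across cycles:
  0: (0,0).acc=4  regs=<4,4>
  1: (0,0).acc=9  regs=<9,9>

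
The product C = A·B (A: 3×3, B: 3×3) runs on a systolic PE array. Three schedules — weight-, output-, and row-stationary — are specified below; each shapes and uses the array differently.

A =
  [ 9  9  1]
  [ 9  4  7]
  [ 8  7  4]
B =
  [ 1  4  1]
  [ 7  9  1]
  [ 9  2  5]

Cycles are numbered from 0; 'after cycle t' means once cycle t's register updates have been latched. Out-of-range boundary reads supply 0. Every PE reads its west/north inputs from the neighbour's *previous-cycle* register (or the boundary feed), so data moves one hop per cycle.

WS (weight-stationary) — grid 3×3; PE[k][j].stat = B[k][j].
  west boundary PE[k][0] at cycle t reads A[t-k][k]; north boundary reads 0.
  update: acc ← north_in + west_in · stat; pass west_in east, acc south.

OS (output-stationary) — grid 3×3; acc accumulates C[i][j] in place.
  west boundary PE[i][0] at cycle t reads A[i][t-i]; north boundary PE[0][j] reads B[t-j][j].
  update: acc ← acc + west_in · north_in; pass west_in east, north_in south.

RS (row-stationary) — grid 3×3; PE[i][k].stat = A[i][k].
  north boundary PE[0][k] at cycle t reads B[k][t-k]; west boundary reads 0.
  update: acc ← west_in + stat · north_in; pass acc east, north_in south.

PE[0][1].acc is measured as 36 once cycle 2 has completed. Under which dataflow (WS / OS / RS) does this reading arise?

dataflow = WS

— WS: 3×3; PE[0][1] trace:
  cycle 0: PE[0][1] → acc 0, east 0, south 0
  cycle 1: PE[0][1] → acc 36, east 9, south 36
  cycle 2: PE[0][1] → acc 36, east 9, south 36
— OS: 3×3; PE[0][1] trace:
  cycle 0: PE[0][1] → acc 0, east 0, south 0
  cycle 1: PE[0][1] → acc 36, east 9, south 4
  cycle 2: PE[0][1] → acc 117, east 9, south 9
— RS: 3×3; PE[0][1] trace:
  cycle 0: PE[0][1] → acc 0, east 0, south 0
  cycle 1: PE[0][1] → acc 72, east 72, south 7
  cycle 2: PE[0][1] → acc 117, east 117, south 9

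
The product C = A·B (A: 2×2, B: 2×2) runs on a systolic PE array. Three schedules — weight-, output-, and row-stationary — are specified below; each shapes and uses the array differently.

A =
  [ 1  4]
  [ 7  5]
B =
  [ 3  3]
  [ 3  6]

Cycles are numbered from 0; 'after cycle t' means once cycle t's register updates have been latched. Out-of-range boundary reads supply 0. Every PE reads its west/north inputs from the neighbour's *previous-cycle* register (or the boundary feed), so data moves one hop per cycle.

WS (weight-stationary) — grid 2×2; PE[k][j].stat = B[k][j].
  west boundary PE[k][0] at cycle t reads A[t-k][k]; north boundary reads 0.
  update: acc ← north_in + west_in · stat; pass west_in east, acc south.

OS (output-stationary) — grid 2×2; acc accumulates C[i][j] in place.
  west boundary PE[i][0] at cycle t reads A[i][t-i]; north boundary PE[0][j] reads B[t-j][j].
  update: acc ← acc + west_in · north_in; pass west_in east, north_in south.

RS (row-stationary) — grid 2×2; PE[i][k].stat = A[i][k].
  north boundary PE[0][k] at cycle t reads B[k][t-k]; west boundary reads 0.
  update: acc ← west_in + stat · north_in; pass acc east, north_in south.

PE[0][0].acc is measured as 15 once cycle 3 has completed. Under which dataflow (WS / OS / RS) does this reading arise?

Under WS (2×2), PE[0][0]:
  t=0 PE[0][0]: acc=3 h=1 v=3
  t=1 PE[0][0]: acc=21 h=7 v=21
  t=2 PE[0][0]: acc=0 h=0 v=0
  t=3 PE[0][0]: acc=0 h=0 v=0
Under OS (2×2), PE[0][0]:
  t=0 PE[0][0]: acc=3 h=1 v=3
  t=1 PE[0][0]: acc=15 h=4 v=3
  t=2 PE[0][0]: acc=15 h=0 v=0
  t=3 PE[0][0]: acc=15 h=0 v=0
Under RS (2×2), PE[0][0]:
  t=0 PE[0][0]: acc=3 h=3 v=3
  t=1 PE[0][0]: acc=3 h=3 v=3
  t=2 PE[0][0]: acc=0 h=0 v=0
  t=3 PE[0][0]: acc=0 h=0 v=0

dataflow = OS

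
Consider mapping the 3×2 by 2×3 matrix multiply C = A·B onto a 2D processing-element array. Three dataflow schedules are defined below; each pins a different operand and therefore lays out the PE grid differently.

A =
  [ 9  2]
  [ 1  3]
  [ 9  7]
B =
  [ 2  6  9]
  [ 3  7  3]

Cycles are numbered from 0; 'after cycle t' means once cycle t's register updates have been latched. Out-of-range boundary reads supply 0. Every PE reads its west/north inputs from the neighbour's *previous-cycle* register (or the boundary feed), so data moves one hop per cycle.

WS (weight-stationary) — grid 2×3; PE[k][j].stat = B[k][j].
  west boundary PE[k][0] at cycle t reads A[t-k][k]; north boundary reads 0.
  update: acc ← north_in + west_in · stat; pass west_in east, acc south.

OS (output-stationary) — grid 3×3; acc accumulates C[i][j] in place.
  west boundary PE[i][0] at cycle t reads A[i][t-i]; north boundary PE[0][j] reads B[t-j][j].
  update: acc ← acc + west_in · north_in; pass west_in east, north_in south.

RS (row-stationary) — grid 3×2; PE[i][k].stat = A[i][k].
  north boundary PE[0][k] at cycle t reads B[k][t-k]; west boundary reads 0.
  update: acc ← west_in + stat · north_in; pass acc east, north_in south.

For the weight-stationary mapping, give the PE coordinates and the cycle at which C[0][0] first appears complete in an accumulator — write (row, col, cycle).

WS: C[0][0] accumulates in PE[1][0]:
  cycle 0: PE[1][0] → acc 0, east 0, south 0
  cycle 1: PE[1][0] → acc 24, east 2, south 24

(row, col, cycle) = (1, 0, 1)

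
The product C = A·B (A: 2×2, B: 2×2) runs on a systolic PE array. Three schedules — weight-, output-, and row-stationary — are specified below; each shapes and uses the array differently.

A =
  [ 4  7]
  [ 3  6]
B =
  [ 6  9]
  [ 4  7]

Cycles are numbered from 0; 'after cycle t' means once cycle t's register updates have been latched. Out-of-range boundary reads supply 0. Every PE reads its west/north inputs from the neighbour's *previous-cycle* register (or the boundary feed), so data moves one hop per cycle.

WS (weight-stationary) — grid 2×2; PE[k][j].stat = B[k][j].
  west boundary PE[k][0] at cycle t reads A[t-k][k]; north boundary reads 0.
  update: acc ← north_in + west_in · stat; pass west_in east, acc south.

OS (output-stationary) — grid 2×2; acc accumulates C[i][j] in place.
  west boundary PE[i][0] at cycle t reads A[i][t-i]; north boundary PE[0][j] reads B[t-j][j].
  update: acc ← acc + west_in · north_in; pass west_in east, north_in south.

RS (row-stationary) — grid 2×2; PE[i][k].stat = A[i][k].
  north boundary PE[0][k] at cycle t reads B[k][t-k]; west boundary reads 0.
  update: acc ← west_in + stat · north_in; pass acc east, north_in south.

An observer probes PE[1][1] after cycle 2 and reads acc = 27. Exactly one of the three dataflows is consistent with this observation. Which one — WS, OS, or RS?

dataflow = OS

WS (2×2 grid), PE[1][1]:
  cycle 0: PE[1][1] → acc 0, east 0, south 0
  cycle 1: PE[1][1] → acc 0, east 0, south 0
  cycle 2: PE[1][1] → acc 85, east 7, south 85
OS (2×2 grid), PE[1][1]:
  cycle 0: PE[1][1] → acc 0, east 0, south 0
  cycle 1: PE[1][1] → acc 0, east 0, south 0
  cycle 2: PE[1][1] → acc 27, east 3, south 9
RS (2×2 grid), PE[1][1]:
  cycle 0: PE[1][1] → acc 0, east 0, south 0
  cycle 1: PE[1][1] → acc 0, east 0, south 0
  cycle 2: PE[1][1] → acc 42, east 42, south 4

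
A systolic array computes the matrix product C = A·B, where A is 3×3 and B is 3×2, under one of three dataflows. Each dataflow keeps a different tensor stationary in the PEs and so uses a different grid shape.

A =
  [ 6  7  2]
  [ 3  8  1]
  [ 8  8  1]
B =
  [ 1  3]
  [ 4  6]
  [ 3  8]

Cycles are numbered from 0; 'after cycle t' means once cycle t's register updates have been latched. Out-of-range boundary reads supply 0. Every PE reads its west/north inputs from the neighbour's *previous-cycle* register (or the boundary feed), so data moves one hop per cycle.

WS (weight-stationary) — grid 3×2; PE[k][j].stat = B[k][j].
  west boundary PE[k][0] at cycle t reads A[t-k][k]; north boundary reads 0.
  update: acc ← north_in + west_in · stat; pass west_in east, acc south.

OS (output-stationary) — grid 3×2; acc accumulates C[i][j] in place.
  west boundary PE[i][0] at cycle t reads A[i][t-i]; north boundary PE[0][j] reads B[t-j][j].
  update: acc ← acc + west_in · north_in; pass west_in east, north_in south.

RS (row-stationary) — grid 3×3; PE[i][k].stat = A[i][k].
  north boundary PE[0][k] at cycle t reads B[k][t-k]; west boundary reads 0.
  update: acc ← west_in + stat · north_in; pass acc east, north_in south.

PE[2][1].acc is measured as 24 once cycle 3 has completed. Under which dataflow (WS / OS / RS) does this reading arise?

dataflow = OS

— WS: 3×2; PE[2][1] trace:
  [0] (2,1) acc=0 (h:0 v:0)
  [1] (2,1) acc=0 (h:0 v:0)
  [2] (2,1) acc=0 (h:0 v:0)
  [3] (2,1) acc=76 (h:2 v:76)
— OS: 3×2; PE[2][1] trace:
  [0] (2,1) acc=0 (h:0 v:0)
  [1] (2,1) acc=0 (h:0 v:0)
  [2] (2,1) acc=0 (h:0 v:0)
  [3] (2,1) acc=24 (h:8 v:3)
— RS: 3×3; PE[2][1] trace:
  [0] (2,1) acc=0 (h:0 v:0)
  [1] (2,1) acc=0 (h:0 v:0)
  [2] (2,1) acc=0 (h:0 v:0)
  [3] (2,1) acc=40 (h:40 v:4)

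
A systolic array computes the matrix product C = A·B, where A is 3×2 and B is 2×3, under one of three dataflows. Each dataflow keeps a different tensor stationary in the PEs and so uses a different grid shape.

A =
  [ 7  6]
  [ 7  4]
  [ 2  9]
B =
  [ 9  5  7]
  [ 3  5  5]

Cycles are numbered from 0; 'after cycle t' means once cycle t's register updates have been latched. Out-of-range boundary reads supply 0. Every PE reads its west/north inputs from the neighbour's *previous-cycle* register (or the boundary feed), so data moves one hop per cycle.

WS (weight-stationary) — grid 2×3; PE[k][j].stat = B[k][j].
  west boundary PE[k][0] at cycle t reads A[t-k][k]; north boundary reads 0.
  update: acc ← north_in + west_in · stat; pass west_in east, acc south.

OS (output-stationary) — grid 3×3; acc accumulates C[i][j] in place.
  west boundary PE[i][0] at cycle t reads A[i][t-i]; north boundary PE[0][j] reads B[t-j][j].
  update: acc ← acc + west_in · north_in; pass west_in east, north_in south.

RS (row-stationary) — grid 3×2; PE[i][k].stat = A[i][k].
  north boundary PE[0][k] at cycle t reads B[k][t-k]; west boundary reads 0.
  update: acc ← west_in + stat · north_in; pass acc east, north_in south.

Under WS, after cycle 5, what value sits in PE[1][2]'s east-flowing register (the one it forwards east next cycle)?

register = 9

WS (2×3). Following PE[1][2] plus its west/north inputs:
  [0] (0,2) acc=0 (h:0 v:0)
  [0] (1,1) acc=0 (h:0 v:0)
  [0] (1,2) acc=0 (h:0 v:0)
  [1] (0,2) acc=0 (h:0 v:0)
  [1] (1,1) acc=0 (h:0 v:0)
  [1] (1,2) acc=0 (h:0 v:0)
  [2] (0,2) acc=49 (h:7 v:49)
  [2] (1,1) acc=65 (h:6 v:65)
  [2] (1,2) acc=0 (h:0 v:0)
  [3] (0,2) acc=49 (h:7 v:49)
  [3] (1,1) acc=55 (h:4 v:55)
  [3] (1,2) acc=79 (h:6 v:79)
  [4] (0,2) acc=14 (h:2 v:14)
  [4] (1,1) acc=55 (h:9 v:55)
  [4] (1,2) acc=69 (h:4 v:69)
  [5] (0,2) acc=0 (h:0 v:0)
  [5] (1,1) acc=0 (h:0 v:0)
  [5] (1,2) acc=59 (h:9 v:59)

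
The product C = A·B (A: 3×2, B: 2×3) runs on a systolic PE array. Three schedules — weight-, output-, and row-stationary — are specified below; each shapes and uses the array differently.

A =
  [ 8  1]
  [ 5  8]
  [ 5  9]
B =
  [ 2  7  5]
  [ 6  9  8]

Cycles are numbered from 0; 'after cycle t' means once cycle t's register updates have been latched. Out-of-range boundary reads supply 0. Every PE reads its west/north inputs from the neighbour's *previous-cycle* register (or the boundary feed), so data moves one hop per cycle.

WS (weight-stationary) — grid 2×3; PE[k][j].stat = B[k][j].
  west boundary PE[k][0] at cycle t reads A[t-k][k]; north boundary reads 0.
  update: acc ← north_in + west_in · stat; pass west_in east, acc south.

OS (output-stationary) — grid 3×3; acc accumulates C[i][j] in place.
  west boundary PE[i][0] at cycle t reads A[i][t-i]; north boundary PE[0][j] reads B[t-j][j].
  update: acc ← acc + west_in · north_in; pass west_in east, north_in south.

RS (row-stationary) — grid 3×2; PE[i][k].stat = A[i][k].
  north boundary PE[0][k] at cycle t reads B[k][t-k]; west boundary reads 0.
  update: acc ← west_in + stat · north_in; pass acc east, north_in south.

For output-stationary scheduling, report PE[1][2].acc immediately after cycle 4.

OS 3×3: PE[1][2] cycle-by-cycle (with neighbour feeds):
  t=0 PE[0][2]: acc=0 h=0 v=0
  t=0 PE[1][1]: acc=0 h=0 v=0
  t=0 PE[1][2]: acc=0 h=0 v=0
  t=1 PE[0][2]: acc=0 h=0 v=0
  t=1 PE[1][1]: acc=0 h=0 v=0
  t=1 PE[1][2]: acc=0 h=0 v=0
  t=2 PE[0][2]: acc=40 h=8 v=5
  t=2 PE[1][1]: acc=35 h=5 v=7
  t=2 PE[1][2]: acc=0 h=0 v=0
  t=3 PE[0][2]: acc=48 h=1 v=8
  t=3 PE[1][1]: acc=107 h=8 v=9
  t=3 PE[1][2]: acc=25 h=5 v=5
  t=4 PE[0][2]: acc=48 h=0 v=0
  t=4 PE[1][1]: acc=107 h=0 v=0
  t=4 PE[1][2]: acc=89 h=8 v=8

PE[1][2].acc = 89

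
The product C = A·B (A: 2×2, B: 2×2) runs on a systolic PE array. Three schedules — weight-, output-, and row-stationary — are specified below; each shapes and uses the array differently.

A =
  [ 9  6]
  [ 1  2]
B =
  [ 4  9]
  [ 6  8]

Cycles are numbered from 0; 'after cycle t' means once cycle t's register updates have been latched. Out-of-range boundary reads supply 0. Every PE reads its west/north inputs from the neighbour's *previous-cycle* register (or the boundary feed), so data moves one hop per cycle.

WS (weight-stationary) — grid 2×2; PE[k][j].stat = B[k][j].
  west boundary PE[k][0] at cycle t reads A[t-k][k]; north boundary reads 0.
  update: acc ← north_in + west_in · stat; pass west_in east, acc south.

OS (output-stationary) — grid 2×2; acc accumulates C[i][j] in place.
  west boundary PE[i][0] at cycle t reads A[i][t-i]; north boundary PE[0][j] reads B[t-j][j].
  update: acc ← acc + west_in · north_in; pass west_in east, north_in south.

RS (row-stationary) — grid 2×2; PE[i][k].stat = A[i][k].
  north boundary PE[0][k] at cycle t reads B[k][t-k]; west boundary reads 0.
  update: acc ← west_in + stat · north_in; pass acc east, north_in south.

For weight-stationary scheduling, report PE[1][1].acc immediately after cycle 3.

Tracing WS — 2×2 array, target PE[1][1]:
  @0  [0,1]  acc 0  |  →0  ↓0
  @0  [1,0]  acc 0  |  →0  ↓0
  @0  [1,1]  acc 0  |  →0  ↓0
  @1  [0,1]  acc 81  |  →9  ↓81
  @1  [1,0]  acc 72  |  →6  ↓72
  @1  [1,1]  acc 0  |  →0  ↓0
  @2  [0,1]  acc 9  |  →1  ↓9
  @2  [1,0]  acc 16  |  →2  ↓16
  @2  [1,1]  acc 129  |  →6  ↓129
  @3  [0,1]  acc 0  |  →0  ↓0
  @3  [1,0]  acc 0  |  →0  ↓0
  @3  [1,1]  acc 25  |  →2  ↓25

PE[1][1].acc = 25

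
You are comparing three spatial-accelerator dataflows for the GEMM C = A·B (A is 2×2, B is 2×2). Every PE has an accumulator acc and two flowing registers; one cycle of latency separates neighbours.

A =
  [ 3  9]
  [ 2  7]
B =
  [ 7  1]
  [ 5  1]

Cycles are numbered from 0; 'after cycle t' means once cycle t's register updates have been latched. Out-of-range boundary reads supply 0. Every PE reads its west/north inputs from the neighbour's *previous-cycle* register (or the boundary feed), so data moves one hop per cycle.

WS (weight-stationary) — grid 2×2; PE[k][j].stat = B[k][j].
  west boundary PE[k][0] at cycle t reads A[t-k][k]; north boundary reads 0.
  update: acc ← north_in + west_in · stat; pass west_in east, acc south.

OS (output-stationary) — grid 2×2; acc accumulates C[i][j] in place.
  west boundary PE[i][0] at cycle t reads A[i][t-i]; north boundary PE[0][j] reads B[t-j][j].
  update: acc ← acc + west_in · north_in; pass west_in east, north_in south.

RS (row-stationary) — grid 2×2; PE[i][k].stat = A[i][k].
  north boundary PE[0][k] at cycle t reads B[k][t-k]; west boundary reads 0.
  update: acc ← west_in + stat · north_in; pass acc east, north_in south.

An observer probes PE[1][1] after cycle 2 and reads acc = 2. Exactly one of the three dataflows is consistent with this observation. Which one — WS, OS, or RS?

WS (2×2 grid), PE[1][1]:
  after 0 — PE[1][1] acc=0, pass-E 0, pass-S 0
  after 1 — PE[1][1] acc=0, pass-E 0, pass-S 0
  after 2 — PE[1][1] acc=12, pass-E 9, pass-S 12
OS (2×2 grid), PE[1][1]:
  after 0 — PE[1][1] acc=0, pass-E 0, pass-S 0
  after 1 — PE[1][1] acc=0, pass-E 0, pass-S 0
  after 2 — PE[1][1] acc=2, pass-E 2, pass-S 1
RS (2×2 grid), PE[1][1]:
  after 0 — PE[1][1] acc=0, pass-E 0, pass-S 0
  after 1 — PE[1][1] acc=0, pass-E 0, pass-S 0
  after 2 — PE[1][1] acc=49, pass-E 49, pass-S 5

dataflow = OS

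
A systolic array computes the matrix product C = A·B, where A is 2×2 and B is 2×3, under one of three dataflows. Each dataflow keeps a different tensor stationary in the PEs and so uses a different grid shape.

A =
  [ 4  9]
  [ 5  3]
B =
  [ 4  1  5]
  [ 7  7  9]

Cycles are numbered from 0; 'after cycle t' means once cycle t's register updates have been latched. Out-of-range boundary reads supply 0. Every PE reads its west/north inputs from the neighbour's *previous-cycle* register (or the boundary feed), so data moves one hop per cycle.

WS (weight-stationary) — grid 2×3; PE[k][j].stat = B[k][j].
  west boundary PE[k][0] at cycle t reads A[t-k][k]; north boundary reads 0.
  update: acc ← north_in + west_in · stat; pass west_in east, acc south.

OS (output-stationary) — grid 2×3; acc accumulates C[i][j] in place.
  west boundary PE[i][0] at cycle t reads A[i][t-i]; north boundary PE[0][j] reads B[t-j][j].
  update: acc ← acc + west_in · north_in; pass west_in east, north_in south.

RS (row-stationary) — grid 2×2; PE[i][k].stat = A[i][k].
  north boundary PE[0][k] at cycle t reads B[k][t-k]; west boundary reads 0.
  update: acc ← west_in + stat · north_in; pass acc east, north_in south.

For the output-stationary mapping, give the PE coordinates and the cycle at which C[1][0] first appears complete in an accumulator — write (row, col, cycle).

(row, col, cycle) = (1, 0, 2)

Under OS, C[1][0] lands at PE[1][0]:
  [0] (1,0) acc=0 (h:0 v:0)
  [1] (1,0) acc=20 (h:5 v:4)
  [2] (1,0) acc=41 (h:3 v:7)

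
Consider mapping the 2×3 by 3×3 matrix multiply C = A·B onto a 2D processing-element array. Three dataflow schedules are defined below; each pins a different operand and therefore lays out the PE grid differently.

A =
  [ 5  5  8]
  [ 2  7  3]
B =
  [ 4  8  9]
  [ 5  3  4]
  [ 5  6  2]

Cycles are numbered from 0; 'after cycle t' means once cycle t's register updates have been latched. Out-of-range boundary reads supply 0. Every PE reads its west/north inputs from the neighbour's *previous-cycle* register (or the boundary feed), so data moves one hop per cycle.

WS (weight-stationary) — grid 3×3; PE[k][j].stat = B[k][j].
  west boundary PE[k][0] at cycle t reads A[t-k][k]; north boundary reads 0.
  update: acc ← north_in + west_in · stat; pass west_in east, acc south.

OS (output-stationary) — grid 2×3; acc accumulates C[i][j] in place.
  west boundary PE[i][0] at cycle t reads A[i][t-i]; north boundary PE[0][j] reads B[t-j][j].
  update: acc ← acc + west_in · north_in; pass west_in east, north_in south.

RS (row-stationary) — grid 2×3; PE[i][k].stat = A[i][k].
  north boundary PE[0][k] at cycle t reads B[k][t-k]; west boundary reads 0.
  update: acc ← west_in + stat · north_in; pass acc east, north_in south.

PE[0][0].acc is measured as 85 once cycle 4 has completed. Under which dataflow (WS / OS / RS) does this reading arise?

— WS: 3×3; PE[0][0] trace:
  step 0 · PE0,0: acc=20; fwd→5 fwd↓20
  step 1 · PE0,0: acc=8; fwd→2 fwd↓8
  step 2 · PE0,0: acc=0; fwd→0 fwd↓0
  step 3 · PE0,0: acc=0; fwd→0 fwd↓0
  step 4 · PE0,0: acc=0; fwd→0 fwd↓0
— OS: 2×3; PE[0][0] trace:
  step 0 · PE0,0: acc=20; fwd→5 fwd↓4
  step 1 · PE0,0: acc=45; fwd→5 fwd↓5
  step 2 · PE0,0: acc=85; fwd→8 fwd↓5
  step 3 · PE0,0: acc=85; fwd→0 fwd↓0
  step 4 · PE0,0: acc=85; fwd→0 fwd↓0
— RS: 2×3; PE[0][0] trace:
  step 0 · PE0,0: acc=20; fwd→20 fwd↓4
  step 1 · PE0,0: acc=40; fwd→40 fwd↓8
  step 2 · PE0,0: acc=45; fwd→45 fwd↓9
  step 3 · PE0,0: acc=0; fwd→0 fwd↓0
  step 4 · PE0,0: acc=0; fwd→0 fwd↓0

dataflow = OS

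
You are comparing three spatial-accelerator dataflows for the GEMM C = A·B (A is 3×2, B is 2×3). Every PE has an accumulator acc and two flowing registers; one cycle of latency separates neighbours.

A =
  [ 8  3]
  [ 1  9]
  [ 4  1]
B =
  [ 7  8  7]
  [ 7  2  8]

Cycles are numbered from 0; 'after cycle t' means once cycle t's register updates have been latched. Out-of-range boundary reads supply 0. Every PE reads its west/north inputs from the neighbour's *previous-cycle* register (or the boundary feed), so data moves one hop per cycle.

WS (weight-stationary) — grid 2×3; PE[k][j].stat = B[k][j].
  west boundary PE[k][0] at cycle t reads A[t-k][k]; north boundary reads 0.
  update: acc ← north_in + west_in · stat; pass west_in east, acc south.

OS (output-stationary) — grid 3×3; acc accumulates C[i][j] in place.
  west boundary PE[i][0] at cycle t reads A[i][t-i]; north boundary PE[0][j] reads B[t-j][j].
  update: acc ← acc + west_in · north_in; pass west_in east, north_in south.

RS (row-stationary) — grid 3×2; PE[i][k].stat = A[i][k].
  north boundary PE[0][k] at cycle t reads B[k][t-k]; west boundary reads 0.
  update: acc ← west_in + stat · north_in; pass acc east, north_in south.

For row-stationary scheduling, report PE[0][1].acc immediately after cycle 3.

PE[0][1].acc = 80

RS on a 3×2 grid — tracing PE[0][1] and its feeders:
  cycle 0: PE[0][0] → acc 56, east 56, south 7
  cycle 0: PE[0][1] → acc 0, east 0, south 0
  cycle 1: PE[0][0] → acc 64, east 64, south 8
  cycle 1: PE[0][1] → acc 77, east 77, south 7
  cycle 2: PE[0][0] → acc 56, east 56, south 7
  cycle 2: PE[0][1] → acc 70, east 70, south 2
  cycle 3: PE[0][0] → acc 0, east 0, south 0
  cycle 3: PE[0][1] → acc 80, east 80, south 8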